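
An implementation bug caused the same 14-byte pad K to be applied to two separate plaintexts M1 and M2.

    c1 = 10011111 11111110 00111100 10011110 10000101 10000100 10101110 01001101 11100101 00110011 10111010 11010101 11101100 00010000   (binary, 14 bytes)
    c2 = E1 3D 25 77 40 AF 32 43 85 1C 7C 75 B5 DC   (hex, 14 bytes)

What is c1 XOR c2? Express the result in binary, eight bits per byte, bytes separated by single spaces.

c1 ⊕ c2 = (M1 ⊕ K) ⊕ (M2 ⊕ K) = M1 ⊕ M2 — the shared key cancels under XOR.
byte 0: 9f ^ e1 = 7e
byte 1: fe ^ 3d = c3
byte 2: 3c ^ 25 = 19
byte 3: 9e ^ 77 = e9
byte 4: 85 ^ 40 = c5
byte 5: 84 ^ af = 2b
byte 6: ae ^ 32 = 9c
byte 7: 4d ^ 43 = 0e
byte 8: e5 ^ 85 = 60
byte 9: 33 ^ 1c = 2f
byte 10: ba ^ 7c = c6
byte 11: d5 ^ 75 = a0
byte 12: ec ^ b5 = 59
byte 13: 10 ^ dc = cc

01111110 11000011 00011001 11101001 11000101 00101011 10011100 00001110 01100000 00101111 11000110 10100000 01011001 11001100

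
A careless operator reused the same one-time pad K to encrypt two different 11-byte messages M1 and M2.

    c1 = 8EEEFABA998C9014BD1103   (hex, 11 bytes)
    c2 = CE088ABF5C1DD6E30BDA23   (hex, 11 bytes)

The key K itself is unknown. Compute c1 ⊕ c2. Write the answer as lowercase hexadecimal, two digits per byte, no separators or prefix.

c1 ⊕ c2 = (M1 ⊕ K) ⊕ (M2 ⊕ K) = M1 ⊕ M2 — the shared key cancels under XOR.
8e ⊕ ce = 40
ee ⊕ 08 = e6
fa ⊕ 8a = 70
ba ⊕ bf = 05
99 ⊕ 5c = c5
8c ⊕ 1d = 91
90 ⊕ d6 = 46
14 ⊕ e3 = f7
bd ⊕ 0b = b6
11 ⊕ da = cb
03 ⊕ 23 = 20

40e67005c59146f7b6cb20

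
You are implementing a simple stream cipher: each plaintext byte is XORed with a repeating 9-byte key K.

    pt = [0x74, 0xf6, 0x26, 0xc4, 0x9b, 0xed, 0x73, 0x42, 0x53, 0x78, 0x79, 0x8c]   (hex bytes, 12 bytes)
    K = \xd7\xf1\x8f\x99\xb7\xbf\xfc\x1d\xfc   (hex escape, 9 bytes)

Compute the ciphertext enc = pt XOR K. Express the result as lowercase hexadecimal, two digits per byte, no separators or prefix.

a307a95d2c528f5fafaf8803

The 9-byte key repeats, so the effective keystream is d7 f1 8f 99 b7 bf fc 1d fc d7 f1 8f.
byte 0: 74 XOR d7 = a3
byte 1: f6 XOR f1 = 07
byte 2: 26 XOR 8f = a9
byte 3: c4 XOR 99 = 5d
byte 4: 9b XOR b7 = 2c
byte 5: ed XOR bf = 52
byte 6: 73 XOR fc = 8f
byte 7: 42 XOR 1d = 5f
byte 8: 53 XOR fc = af
byte 9: 78 XOR d7 = af
byte 10: 79 XOR f1 = 88
byte 11: 8c XOR 8f = 03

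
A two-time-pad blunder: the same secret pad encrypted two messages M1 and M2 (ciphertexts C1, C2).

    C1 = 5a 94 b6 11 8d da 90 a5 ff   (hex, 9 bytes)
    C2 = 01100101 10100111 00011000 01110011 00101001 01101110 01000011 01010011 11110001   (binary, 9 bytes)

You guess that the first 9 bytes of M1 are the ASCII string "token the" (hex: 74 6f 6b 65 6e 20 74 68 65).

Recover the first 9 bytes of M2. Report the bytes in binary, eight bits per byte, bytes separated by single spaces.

01001011 01011100 11000101 00000111 11001010 10010100 10100111 10011110 01101011

First, C1 ⊕ C2 = (M1 ⊕ K) ⊕ (M2 ⊕ K) = M1 ⊕ M2, so the key drops out. Then M2 = (M1 ⊕ M2) ⊕ M1 over the first 9 bytes.
byte 0: (5a xor 65) xor 74 = 3f xor 74 = 4b
byte 1: (94 xor a7) xor 6f = 33 xor 6f = 5c
byte 2: (b6 xor 18) xor 6b = ae xor 6b = c5
byte 3: (11 xor 73) xor 65 = 62 xor 65 = 07
byte 4: (8d xor 29) xor 6e = a4 xor 6e = ca
byte 5: (da xor 6e) xor 20 = b4 xor 20 = 94
byte 6: (90 xor 43) xor 74 = d3 xor 74 = a7
byte 7: (a5 xor 53) xor 68 = f6 xor 68 = 9e
byte 8: (ff xor f1) xor 65 = 0e xor 65 = 6b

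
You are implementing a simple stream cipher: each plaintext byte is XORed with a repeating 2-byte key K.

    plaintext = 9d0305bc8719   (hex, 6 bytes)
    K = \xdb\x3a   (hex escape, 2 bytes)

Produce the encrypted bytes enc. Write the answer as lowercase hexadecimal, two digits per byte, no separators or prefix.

The 2-byte key repeats, so the effective keystream is db 3a db 3a db 3a.
byte 0: 9d ^ db = 46
byte 1: 03 ^ 3a = 39
byte 2: 05 ^ db = de
byte 3: bc ^ 3a = 86
byte 4: 87 ^ db = 5c
byte 5: 19 ^ 3a = 23

4639de865c23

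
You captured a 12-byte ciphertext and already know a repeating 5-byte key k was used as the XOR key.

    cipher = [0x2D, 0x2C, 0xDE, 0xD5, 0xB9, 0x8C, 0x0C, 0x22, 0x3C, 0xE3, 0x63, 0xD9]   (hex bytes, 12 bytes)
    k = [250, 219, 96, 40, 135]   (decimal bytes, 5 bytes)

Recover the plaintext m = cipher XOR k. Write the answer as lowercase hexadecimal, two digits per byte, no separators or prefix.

The 5-byte key repeats, so the effective keystream is fa db 60 28 87 fa db 60 28 87 fa db.
byte 0: 2d XOR fa = d7
byte 1: 2c XOR db = f7
byte 2: de XOR 60 = be
byte 3: d5 XOR 28 = fd
byte 4: b9 XOR 87 = 3e
byte 5: 8c XOR fa = 76
byte 6: 0c XOR db = d7
byte 7: 22 XOR 60 = 42
byte 8: 3c XOR 28 = 14
byte 9: e3 XOR 87 = 64
byte 10: 63 XOR fa = 99
byte 11: d9 XOR db = 02

d7f7befd3e76d74214649902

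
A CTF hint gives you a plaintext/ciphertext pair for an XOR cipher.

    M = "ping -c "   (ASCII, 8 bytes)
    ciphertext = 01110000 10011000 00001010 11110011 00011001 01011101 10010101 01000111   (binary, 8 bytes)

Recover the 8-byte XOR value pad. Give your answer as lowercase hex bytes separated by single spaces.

00 f1 64 94 39 70 f6 67

Since ciphertext = M ⊕ pad, XORing both sides with M gives pad = M ⊕ ciphertext.
70 ^ 70 = 00
69 ^ 98 = f1
6e ^ 0a = 64
67 ^ f3 = 94
20 ^ 19 = 39
2d ^ 5d = 70
63 ^ 95 = f6
20 ^ 47 = 67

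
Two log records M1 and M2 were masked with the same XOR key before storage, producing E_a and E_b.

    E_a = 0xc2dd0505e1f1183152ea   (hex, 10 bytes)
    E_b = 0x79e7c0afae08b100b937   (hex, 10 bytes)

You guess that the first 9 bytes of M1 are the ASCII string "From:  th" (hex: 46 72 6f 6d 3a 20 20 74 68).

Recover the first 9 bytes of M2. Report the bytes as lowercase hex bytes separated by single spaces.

First, E_a ⊕ E_b = (M1 ⊕ K) ⊕ (M2 ⊕ K) = M1 ⊕ M2, so the key drops out. Then M2 = (M1 ⊕ M2) ⊕ M1 over the first 9 bytes.
byte 0: (c2 ^ 79) ^ 46 = bb ^ 46 = fd
byte 1: (dd ^ e7) ^ 72 = 3a ^ 72 = 48
byte 2: (05 ^ c0) ^ 6f = c5 ^ 6f = aa
byte 3: (05 ^ af) ^ 6d = aa ^ 6d = c7
byte 4: (e1 ^ ae) ^ 3a = 4f ^ 3a = 75
byte 5: (f1 ^ 08) ^ 20 = f9 ^ 20 = d9
byte 6: (18 ^ b1) ^ 20 = a9 ^ 20 = 89
byte 7: (31 ^ 00) ^ 74 = 31 ^ 74 = 45
byte 8: (52 ^ b9) ^ 68 = eb ^ 68 = 83

fd 48 aa c7 75 d9 89 45 83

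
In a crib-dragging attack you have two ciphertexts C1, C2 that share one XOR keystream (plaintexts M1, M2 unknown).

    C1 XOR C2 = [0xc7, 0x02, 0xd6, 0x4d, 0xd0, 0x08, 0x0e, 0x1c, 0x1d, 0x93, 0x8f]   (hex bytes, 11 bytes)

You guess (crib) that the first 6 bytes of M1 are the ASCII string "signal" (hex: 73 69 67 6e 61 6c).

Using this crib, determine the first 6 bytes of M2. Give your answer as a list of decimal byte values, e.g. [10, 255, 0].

[180, 107, 177, 35, 177, 100]

Since C1 ⊕ C2 = M1 ⊕ M2, XORing with the guessed M1 bytes yields the corresponding M2 bytes: M2 = (C1 ⊕ C2) ⊕ M1.
byte 0: c7 ⊕ 73 = b4
byte 1: 02 ⊕ 69 = 6b
byte 2: d6 ⊕ 67 = b1
byte 3: 4d ⊕ 6e = 23
byte 4: d0 ⊕ 61 = b1
byte 5: 08 ⊕ 6c = 64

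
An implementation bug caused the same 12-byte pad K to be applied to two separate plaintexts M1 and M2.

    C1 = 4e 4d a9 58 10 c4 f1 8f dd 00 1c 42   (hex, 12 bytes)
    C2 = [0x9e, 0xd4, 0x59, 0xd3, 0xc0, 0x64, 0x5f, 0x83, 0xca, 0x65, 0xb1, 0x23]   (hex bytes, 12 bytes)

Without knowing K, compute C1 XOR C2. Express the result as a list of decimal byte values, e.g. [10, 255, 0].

[208, 153, 240, 139, 208, 160, 174, 12, 23, 101, 173, 97]

C1 ⊕ C2 = (M1 ⊕ K) ⊕ (M2 ⊕ K) = M1 ⊕ M2 — the shared key cancels under XOR.
byte 0: 4e XOR 9e = d0
byte 1: 4d XOR d4 = 99
byte 2: a9 XOR 59 = f0
byte 3: 58 XOR d3 = 8b
byte 4: 10 XOR c0 = d0
byte 5: c4 XOR 64 = a0
byte 6: f1 XOR 5f = ae
byte 7: 8f XOR 83 = 0c
byte 8: dd XOR ca = 17
byte 9: 00 XOR 65 = 65
byte 10: 1c XOR b1 = ad
byte 11: 42 XOR 23 = 61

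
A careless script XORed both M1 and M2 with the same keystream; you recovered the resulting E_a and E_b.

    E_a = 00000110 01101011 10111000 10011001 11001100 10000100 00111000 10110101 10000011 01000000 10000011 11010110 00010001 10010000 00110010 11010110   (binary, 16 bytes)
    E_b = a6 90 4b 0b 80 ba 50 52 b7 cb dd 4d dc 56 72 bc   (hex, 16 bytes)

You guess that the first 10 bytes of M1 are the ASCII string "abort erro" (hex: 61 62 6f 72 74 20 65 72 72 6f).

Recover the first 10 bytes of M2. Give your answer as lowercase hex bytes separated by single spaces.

First, E_a ⊕ E_b = (M1 ⊕ K) ⊕ (M2 ⊕ K) = M1 ⊕ M2, so the key drops out. Then M2 = (M1 ⊕ M2) ⊕ M1 over the first 10 bytes.
byte 0: (06 xor a6) xor 61 = a0 xor 61 = c1
byte 1: (6b xor 90) xor 62 = fb xor 62 = 99
byte 2: (b8 xor 4b) xor 6f = f3 xor 6f = 9c
byte 3: (99 xor 0b) xor 72 = 92 xor 72 = e0
byte 4: (cc xor 80) xor 74 = 4c xor 74 = 38
byte 5: (84 xor ba) xor 20 = 3e xor 20 = 1e
byte 6: (38 xor 50) xor 65 = 68 xor 65 = 0d
byte 7: (b5 xor 52) xor 72 = e7 xor 72 = 95
byte 8: (83 xor b7) xor 72 = 34 xor 72 = 46
byte 9: (40 xor cb) xor 6f = 8b xor 6f = e4

c1 99 9c e0 38 1e 0d 95 46 e4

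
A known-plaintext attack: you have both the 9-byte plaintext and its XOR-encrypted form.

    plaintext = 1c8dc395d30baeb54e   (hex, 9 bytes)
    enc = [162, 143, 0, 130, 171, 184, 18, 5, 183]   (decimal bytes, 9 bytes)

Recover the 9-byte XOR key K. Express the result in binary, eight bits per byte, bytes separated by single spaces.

Since enc = plaintext ⊕ K, XORing both sides with plaintext gives K = plaintext ⊕ enc.
00011100 XOR 10100010 = 10111110
10001101 XOR 10001111 = 00000010
11000011 XOR 00000000 = 11000011
10010101 XOR 10000010 = 00010111
11010011 XOR 10101011 = 01111000
00001011 XOR 10111000 = 10110011
10101110 XOR 00010010 = 10111100
10110101 XOR 00000101 = 10110000
01001110 XOR 10110111 = 11111001

10111110 00000010 11000011 00010111 01111000 10110011 10111100 10110000 11111001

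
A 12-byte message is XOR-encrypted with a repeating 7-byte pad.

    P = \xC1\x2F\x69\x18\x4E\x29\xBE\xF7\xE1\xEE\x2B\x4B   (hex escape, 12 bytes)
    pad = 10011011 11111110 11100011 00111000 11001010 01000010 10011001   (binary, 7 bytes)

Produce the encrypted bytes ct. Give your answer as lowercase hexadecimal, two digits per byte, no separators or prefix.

The 7-byte key repeats, so the effective keystream is 9b fe e3 38 ca 42 99 9b fe e3 38 ca.
byte 0: 193 ⊕ 155 =  90
byte 1:  47 ⊕ 254 = 209
byte 2: 105 ⊕ 227 = 138
byte 3:  24 ⊕  56 =  32
byte 4:  78 ⊕ 202 = 132
byte 5:  41 ⊕  66 = 107
byte 6: 190 ⊕ 153 =  39
byte 7: 247 ⊕ 155 = 108
byte 8: 225 ⊕ 254 =  31
byte 9: 238 ⊕ 227 =  13
byte 10:  43 ⊕  56 =  19
byte 11:  75 ⊕ 202 = 129

5ad18a20846b276c1f0d1381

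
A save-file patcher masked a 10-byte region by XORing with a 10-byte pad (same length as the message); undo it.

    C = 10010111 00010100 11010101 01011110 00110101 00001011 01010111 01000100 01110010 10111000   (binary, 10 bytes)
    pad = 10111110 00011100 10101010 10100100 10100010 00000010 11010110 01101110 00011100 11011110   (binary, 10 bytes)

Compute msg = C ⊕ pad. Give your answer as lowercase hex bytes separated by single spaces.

29 08 7f fa 97 09 81 2a 6e 66

97 ^ be = 29
14 ^ 1c = 08
d5 ^ aa = 7f
5e ^ a4 = fa
35 ^ a2 = 97
0b ^ 02 = 09
57 ^ d6 = 81
44 ^ 6e = 2a
72 ^ 1c = 6e
b8 ^ de = 66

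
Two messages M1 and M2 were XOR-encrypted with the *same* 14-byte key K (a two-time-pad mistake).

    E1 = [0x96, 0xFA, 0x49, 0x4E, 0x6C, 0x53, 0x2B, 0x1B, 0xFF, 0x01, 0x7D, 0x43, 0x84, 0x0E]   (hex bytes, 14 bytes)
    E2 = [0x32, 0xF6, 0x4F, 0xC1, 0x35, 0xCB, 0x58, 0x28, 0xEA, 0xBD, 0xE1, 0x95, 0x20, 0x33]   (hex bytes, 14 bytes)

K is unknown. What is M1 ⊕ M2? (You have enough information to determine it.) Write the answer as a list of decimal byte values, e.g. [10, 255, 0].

E1 ⊕ E2 = (M1 ⊕ K) ⊕ (M2 ⊕ K) = M1 ⊕ M2 — the shared key cancels under XOR.
150 XOR  50 = 164
250 XOR 246 =  12
 73 XOR  79 =   6
 78 XOR 193 = 143
108 XOR  53 =  89
 83 XOR 203 = 152
 43 XOR  88 = 115
 27 XOR  40 =  51
255 XOR 234 =  21
  1 XOR 189 = 188
125 XOR 225 = 156
 67 XOR 149 = 214
132 XOR  32 = 164
 14 XOR  51 =  61

[164, 12, 6, 143, 89, 152, 115, 51, 21, 188, 156, 214, 164, 61]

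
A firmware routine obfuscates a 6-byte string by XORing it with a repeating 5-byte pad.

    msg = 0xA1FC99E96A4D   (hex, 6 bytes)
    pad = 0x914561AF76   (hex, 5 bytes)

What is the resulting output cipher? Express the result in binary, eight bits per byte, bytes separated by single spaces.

The 5-byte key repeats, so the effective keystream is 91 45 61 af 76 91.
byte 0: a1 XOR 91 = 30
byte 1: fc XOR 45 = b9
byte 2: 99 XOR 61 = f8
byte 3: e9 XOR af = 46
byte 4: 6a XOR 76 = 1c
byte 5: 4d XOR 91 = dc

00110000 10111001 11111000 01000110 00011100 11011100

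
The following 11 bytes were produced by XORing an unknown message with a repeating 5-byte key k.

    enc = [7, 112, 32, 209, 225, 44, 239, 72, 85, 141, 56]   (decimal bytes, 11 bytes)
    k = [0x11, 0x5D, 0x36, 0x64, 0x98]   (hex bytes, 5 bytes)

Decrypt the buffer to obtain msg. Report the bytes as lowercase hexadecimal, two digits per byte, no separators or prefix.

162d16b5793db27e311529

The 5-byte key repeats, so the effective keystream is 11 5d 36 64 98 11 5d 36 64 98 11.
byte 0: 07 ^ 11 = 16
byte 1: 70 ^ 5d = 2d
byte 2: 20 ^ 36 = 16
byte 3: d1 ^ 64 = b5
byte 4: e1 ^ 98 = 79
byte 5: 2c ^ 11 = 3d
byte 6: ef ^ 5d = b2
byte 7: 48 ^ 36 = 7e
byte 8: 55 ^ 64 = 31
byte 9: 8d ^ 98 = 15
byte 10: 38 ^ 11 = 29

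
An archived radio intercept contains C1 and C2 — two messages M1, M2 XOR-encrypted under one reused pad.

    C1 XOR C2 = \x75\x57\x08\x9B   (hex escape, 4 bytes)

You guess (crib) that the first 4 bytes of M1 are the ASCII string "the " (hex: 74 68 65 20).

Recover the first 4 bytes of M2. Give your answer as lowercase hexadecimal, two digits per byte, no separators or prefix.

Since C1 ⊕ C2 = M1 ⊕ M2, XORing with the guessed M1 bytes yields the corresponding M2 bytes: M2 = (C1 ⊕ C2) ⊕ M1.
01110101 XOR 01110100 = 00000001
01010111 XOR 01101000 = 00111111
00001000 XOR 01100101 = 01101101
10011011 XOR 00100000 = 10111011

013f6dbb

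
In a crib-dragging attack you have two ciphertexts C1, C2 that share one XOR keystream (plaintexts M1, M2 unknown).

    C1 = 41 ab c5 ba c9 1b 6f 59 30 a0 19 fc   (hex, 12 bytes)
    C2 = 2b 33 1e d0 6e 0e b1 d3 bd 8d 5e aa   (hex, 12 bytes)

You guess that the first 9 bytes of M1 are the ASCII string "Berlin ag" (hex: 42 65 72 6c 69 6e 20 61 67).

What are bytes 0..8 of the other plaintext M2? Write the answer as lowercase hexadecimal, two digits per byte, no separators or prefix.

First, C1 ⊕ C2 = (M1 ⊕ K) ⊕ (M2 ⊕ K) = M1 ⊕ M2, so the key drops out. Then M2 = (M1 ⊕ M2) ⊕ M1 over the first 9 bytes.
byte 0: (41 XOR 2b) XOR 42 = 6a XOR 42 = 28
byte 1: (ab XOR 33) XOR 65 = 98 XOR 65 = fd
byte 2: (c5 XOR 1e) XOR 72 = db XOR 72 = a9
byte 3: (ba XOR d0) XOR 6c = 6a XOR 6c = 06
byte 4: (c9 XOR 6e) XOR 69 = a7 XOR 69 = ce
byte 5: (1b XOR 0e) XOR 6e = 15 XOR 6e = 7b
byte 6: (6f XOR b1) XOR 20 = de XOR 20 = fe
byte 7: (59 XOR d3) XOR 61 = 8a XOR 61 = eb
byte 8: (30 XOR bd) XOR 67 = 8d XOR 67 = ea

28fda906ce7bfeebea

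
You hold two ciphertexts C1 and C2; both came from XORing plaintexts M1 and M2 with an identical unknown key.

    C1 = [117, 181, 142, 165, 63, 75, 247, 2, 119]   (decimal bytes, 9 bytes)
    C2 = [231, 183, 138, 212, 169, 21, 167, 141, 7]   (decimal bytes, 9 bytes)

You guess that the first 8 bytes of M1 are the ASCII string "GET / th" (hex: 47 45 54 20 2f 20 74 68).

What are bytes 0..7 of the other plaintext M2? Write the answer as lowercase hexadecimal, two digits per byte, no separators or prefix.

First, C1 ⊕ C2 = (M1 ⊕ K) ⊕ (M2 ⊕ K) = M1 ⊕ M2, so the key drops out. Then M2 = (M1 ⊕ M2) ⊕ M1 over the first 8 bytes.
byte 0: (75 ^ e7) ^ 47 = 92 ^ 47 = d5
byte 1: (b5 ^ b7) ^ 45 = 02 ^ 45 = 47
byte 2: (8e ^ 8a) ^ 54 = 04 ^ 54 = 50
byte 3: (a5 ^ d4) ^ 20 = 71 ^ 20 = 51
byte 4: (3f ^ a9) ^ 2f = 96 ^ 2f = b9
byte 5: (4b ^ 15) ^ 20 = 5e ^ 20 = 7e
byte 6: (f7 ^ a7) ^ 74 = 50 ^ 74 = 24
byte 7: (02 ^ 8d) ^ 68 = 8f ^ 68 = e7

d5475051b97e24e7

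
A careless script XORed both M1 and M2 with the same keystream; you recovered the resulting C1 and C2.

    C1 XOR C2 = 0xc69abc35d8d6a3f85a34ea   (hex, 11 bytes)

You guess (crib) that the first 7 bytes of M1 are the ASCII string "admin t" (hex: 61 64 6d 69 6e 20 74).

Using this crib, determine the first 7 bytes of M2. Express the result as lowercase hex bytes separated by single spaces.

a7 fe d1 5c b6 f6 d7

Since C1 ⊕ C2 = M1 ⊕ M2, XORing with the guessed M1 bytes yields the corresponding M2 bytes: M2 = (C1 ⊕ C2) ⊕ M1.
11000110 ⊕ 01100001 = 10100111
10011010 ⊕ 01100100 = 11111110
10111100 ⊕ 01101101 = 11010001
00110101 ⊕ 01101001 = 01011100
11011000 ⊕ 01101110 = 10110110
11010110 ⊕ 00100000 = 11110110
10100011 ⊕ 01110100 = 11010111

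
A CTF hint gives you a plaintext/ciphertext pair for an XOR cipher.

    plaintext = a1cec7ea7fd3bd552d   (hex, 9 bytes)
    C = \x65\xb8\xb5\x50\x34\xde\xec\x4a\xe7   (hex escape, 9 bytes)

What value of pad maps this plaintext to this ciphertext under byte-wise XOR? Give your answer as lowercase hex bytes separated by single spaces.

c4 76 72 ba 4b 0d 51 1f ca

Since C = plaintext ⊕ pad, XORing both sides with plaintext gives pad = plaintext ⊕ C.
byte 0: 161 XOR 101 = 196
byte 1: 206 XOR 184 = 118
byte 2: 199 XOR 181 = 114
byte 3: 234 XOR  80 = 186
byte 4: 127 XOR  52 =  75
byte 5: 211 XOR 222 =  13
byte 6: 189 XOR 236 =  81
byte 7:  85 XOR  74 =  31
byte 8:  45 XOR 231 = 202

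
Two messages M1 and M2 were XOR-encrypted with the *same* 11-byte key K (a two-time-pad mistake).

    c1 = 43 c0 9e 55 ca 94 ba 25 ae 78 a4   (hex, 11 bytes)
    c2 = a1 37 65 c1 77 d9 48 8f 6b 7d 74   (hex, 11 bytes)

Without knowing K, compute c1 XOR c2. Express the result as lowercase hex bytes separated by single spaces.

c1 ⊕ c2 = (M1 ⊕ K) ⊕ (M2 ⊕ K) = M1 ⊕ M2 — the shared key cancels under XOR.
43 ⊕ a1 = e2
c0 ⊕ 37 = f7
9e ⊕ 65 = fb
55 ⊕ c1 = 94
ca ⊕ 77 = bd
94 ⊕ d9 = 4d
ba ⊕ 48 = f2
25 ⊕ 8f = aa
ae ⊕ 6b = c5
78 ⊕ 7d = 05
a4 ⊕ 74 = d0

e2 f7 fb 94 bd 4d f2 aa c5 05 d0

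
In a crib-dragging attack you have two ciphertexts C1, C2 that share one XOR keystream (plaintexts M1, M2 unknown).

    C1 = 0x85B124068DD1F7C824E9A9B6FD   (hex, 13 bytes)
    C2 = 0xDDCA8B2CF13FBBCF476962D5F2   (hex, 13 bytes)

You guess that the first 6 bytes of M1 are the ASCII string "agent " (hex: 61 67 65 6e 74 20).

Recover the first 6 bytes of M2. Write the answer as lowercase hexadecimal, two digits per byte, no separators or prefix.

391cca4408ce

First, C1 ⊕ C2 = (M1 ⊕ K) ⊕ (M2 ⊕ K) = M1 ⊕ M2, so the key drops out. Then M2 = (M1 ⊕ M2) ⊕ M1 over the first 6 bytes.
byte 0: (85 XOR dd) XOR 61 = 58 XOR 61 = 39
byte 1: (b1 XOR ca) XOR 67 = 7b XOR 67 = 1c
byte 2: (24 XOR 8b) XOR 65 = af XOR 65 = ca
byte 3: (06 XOR 2c) XOR 6e = 2a XOR 6e = 44
byte 4: (8d XOR f1) XOR 74 = 7c XOR 74 = 08
byte 5: (d1 XOR 3f) XOR 20 = ee XOR 20 = ce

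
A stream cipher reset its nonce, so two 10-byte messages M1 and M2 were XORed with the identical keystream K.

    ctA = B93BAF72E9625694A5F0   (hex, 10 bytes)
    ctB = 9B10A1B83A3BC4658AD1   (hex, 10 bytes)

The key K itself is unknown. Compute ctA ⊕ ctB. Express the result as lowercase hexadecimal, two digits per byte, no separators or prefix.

ctA ⊕ ctB = (M1 ⊕ K) ⊕ (M2 ⊕ K) = M1 ⊕ M2 — the shared key cancels under XOR.
b9 ⊕ 9b = 22
3b ⊕ 10 = 2b
af ⊕ a1 = 0e
72 ⊕ b8 = ca
e9 ⊕ 3a = d3
62 ⊕ 3b = 59
56 ⊕ c4 = 92
94 ⊕ 65 = f1
a5 ⊕ 8a = 2f
f0 ⊕ d1 = 21

222b0ecad35992f12f21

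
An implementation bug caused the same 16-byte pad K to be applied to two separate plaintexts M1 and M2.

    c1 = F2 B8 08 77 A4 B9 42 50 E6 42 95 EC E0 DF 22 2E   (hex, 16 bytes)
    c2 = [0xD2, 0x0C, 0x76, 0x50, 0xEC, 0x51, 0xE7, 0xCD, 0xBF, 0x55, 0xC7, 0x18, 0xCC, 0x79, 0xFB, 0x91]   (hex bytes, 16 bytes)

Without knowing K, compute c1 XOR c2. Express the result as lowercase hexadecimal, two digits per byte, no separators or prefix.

c1 ⊕ c2 = (M1 ⊕ K) ⊕ (M2 ⊕ K) = M1 ⊕ M2 — the shared key cancels under XOR.
242 xor 210 =  32
184 xor  12 = 180
  8 xor 118 = 126
119 xor  80 =  39
164 xor 236 =  72
185 xor  81 = 232
 66 xor 231 = 165
 80 xor 205 = 157
230 xor 191 =  89
 66 xor  85 =  23
149 xor 199 =  82
236 xor  24 = 244
224 xor 204 =  44
223 xor 121 = 166
 34 xor 251 = 217
 46 xor 145 = 191

20b47e2748e8a59d591752f42ca6d9bf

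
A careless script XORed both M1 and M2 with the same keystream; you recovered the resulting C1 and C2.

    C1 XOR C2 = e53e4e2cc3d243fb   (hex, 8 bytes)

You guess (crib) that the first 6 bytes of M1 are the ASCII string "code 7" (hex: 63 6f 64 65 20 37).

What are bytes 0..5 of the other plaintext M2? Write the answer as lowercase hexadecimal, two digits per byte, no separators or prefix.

Since C1 ⊕ C2 = M1 ⊕ M2, XORing with the guessed M1 bytes yields the corresponding M2 bytes: M2 = (C1 ⊕ C2) ⊕ M1.
byte 0: 229 ⊕  99 = 134
byte 1:  62 ⊕ 111 =  81
byte 2:  78 ⊕ 100 =  42
byte 3:  44 ⊕ 101 =  73
byte 4: 195 ⊕  32 = 227
byte 5: 210 ⊕  55 = 229

86512a49e3e5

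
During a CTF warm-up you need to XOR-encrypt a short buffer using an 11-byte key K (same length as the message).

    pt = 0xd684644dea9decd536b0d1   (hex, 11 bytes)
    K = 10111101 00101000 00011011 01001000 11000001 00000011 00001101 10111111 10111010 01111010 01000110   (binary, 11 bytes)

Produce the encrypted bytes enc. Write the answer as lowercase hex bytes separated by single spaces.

6b ac 7f 05 2b 9e e1 6a 8c ca 97

XOR is its own inverse, so applying the key byte-wise gives the result directly.
d6 XOR bd = 6b
84 XOR 28 = ac
64 XOR 1b = 7f
4d XOR 48 = 05
ea XOR c1 = 2b
9d XOR 03 = 9e
ec XOR 0d = e1
d5 XOR bf = 6a
36 XOR ba = 8c
b0 XOR 7a = ca
d1 XOR 46 = 97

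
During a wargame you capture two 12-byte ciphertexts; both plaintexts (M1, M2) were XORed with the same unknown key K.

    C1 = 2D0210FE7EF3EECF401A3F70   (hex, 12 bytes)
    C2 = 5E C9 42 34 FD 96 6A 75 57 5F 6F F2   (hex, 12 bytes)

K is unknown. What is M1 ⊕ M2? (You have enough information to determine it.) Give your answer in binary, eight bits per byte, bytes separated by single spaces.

01110011 11001011 01010010 11001010 10000011 01100101 10000100 10111010 00010111 01000101 01010000 10000010

C1 ⊕ C2 = (M1 ⊕ K) ⊕ (M2 ⊕ K) = M1 ⊕ M2 — the shared key cancels under XOR.
 45 ^  94 = 115
  2 ^ 201 = 203
 16 ^  66 =  82
254 ^  52 = 202
126 ^ 253 = 131
243 ^ 150 = 101
238 ^ 106 = 132
207 ^ 117 = 186
 64 ^  87 =  23
 26 ^  95 =  69
 63 ^ 111 =  80
112 ^ 242 = 130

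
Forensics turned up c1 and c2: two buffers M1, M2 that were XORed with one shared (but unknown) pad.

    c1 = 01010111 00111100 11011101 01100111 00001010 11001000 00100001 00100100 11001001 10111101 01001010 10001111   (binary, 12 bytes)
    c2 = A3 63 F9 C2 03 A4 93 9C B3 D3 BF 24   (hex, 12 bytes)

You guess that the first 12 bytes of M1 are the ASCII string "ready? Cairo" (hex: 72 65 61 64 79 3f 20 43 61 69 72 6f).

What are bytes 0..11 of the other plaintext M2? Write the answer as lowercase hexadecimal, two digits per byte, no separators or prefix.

863a45c1705392fb1b0787c4

First, c1 ⊕ c2 = (M1 ⊕ K) ⊕ (M2 ⊕ K) = M1 ⊕ M2, so the key drops out. Then M2 = (M1 ⊕ M2) ⊕ M1 over the first 12 bytes.
byte 0: (57 ⊕ a3) ⊕ 72 = f4 ⊕ 72 = 86
byte 1: (3c ⊕ 63) ⊕ 65 = 5f ⊕ 65 = 3a
byte 2: (dd ⊕ f9) ⊕ 61 = 24 ⊕ 61 = 45
byte 3: (67 ⊕ c2) ⊕ 64 = a5 ⊕ 64 = c1
byte 4: (0a ⊕ 03) ⊕ 79 = 09 ⊕ 79 = 70
byte 5: (c8 ⊕ a4) ⊕ 3f = 6c ⊕ 3f = 53
byte 6: (21 ⊕ 93) ⊕ 20 = b2 ⊕ 20 = 92
byte 7: (24 ⊕ 9c) ⊕ 43 = b8 ⊕ 43 = fb
byte 8: (c9 ⊕ b3) ⊕ 61 = 7a ⊕ 61 = 1b
byte 9: (bd ⊕ d3) ⊕ 69 = 6e ⊕ 69 = 07
byte 10: (4a ⊕ bf) ⊕ 72 = f5 ⊕ 72 = 87
byte 11: (8f ⊕ 24) ⊕ 6f = ab ⊕ 6f = c4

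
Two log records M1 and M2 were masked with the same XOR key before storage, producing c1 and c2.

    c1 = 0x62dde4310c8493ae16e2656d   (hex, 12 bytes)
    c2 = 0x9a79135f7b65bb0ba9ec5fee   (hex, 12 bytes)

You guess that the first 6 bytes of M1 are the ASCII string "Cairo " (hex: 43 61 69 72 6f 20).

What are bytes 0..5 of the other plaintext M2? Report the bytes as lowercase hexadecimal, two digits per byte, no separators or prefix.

bbc59e1c18c1

First, c1 ⊕ c2 = (M1 ⊕ K) ⊕ (M2 ⊕ K) = M1 ⊕ M2, so the key drops out. Then M2 = (M1 ⊕ M2) ⊕ M1 over the first 6 bytes.
byte 0: (62 XOR 9a) XOR 43 = f8 XOR 43 = bb
byte 1: (dd XOR 79) XOR 61 = a4 XOR 61 = c5
byte 2: (e4 XOR 13) XOR 69 = f7 XOR 69 = 9e
byte 3: (31 XOR 5f) XOR 72 = 6e XOR 72 = 1c
byte 4: (0c XOR 7b) XOR 6f = 77 XOR 6f = 18
byte 5: (84 XOR 65) XOR 20 = e1 XOR 20 = c1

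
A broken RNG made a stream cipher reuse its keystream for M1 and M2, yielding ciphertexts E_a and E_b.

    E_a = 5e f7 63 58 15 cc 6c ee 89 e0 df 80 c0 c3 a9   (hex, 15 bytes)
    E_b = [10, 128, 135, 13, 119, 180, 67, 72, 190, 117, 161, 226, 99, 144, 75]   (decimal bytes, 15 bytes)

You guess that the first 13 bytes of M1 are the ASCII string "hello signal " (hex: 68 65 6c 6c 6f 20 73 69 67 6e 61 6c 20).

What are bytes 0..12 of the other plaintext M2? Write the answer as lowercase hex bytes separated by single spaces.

3c 12 88 39 0d 58 5c cf 50 fb 1f 0e 83

First, E_a ⊕ E_b = (M1 ⊕ K) ⊕ (M2 ⊕ K) = M1 ⊕ M2, so the key drops out. Then M2 = (M1 ⊕ M2) ⊕ M1 over the first 13 bytes.
byte 0: (5e xor 0a) xor 68 = 54 xor 68 = 3c
byte 1: (f7 xor 80) xor 65 = 77 xor 65 = 12
byte 2: (63 xor 87) xor 6c = e4 xor 6c = 88
byte 3: (58 xor 0d) xor 6c = 55 xor 6c = 39
byte 4: (15 xor 77) xor 6f = 62 xor 6f = 0d
byte 5: (cc xor b4) xor 20 = 78 xor 20 = 58
byte 6: (6c xor 43) xor 73 = 2f xor 73 = 5c
byte 7: (ee xor 48) xor 69 = a6 xor 69 = cf
byte 8: (89 xor be) xor 67 = 37 xor 67 = 50
byte 9: (e0 xor 75) xor 6e = 95 xor 6e = fb
byte 10: (df xor a1) xor 61 = 7e xor 61 = 1f
byte 11: (80 xor e2) xor 6c = 62 xor 6c = 0e
byte 12: (c0 xor 63) xor 20 = a3 xor 20 = 83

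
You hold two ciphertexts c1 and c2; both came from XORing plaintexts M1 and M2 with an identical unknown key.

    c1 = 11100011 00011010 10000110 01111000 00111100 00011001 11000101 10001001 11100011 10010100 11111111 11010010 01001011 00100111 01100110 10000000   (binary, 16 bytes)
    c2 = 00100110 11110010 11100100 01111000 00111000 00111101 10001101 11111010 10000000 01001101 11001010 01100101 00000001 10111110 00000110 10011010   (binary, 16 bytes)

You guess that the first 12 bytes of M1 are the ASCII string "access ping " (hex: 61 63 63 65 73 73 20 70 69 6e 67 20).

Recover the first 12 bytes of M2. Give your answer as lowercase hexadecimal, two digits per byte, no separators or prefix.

a48b0165775768030ab75297

First, c1 ⊕ c2 = (M1 ⊕ K) ⊕ (M2 ⊕ K) = M1 ⊕ M2, so the key drops out. Then M2 = (M1 ⊕ M2) ⊕ M1 over the first 12 bytes.
byte 0: (e3 ^ 26) ^ 61 = c5 ^ 61 = a4
byte 1: (1a ^ f2) ^ 63 = e8 ^ 63 = 8b
byte 2: (86 ^ e4) ^ 63 = 62 ^ 63 = 01
byte 3: (78 ^ 78) ^ 65 = 00 ^ 65 = 65
byte 4: (3c ^ 38) ^ 73 = 04 ^ 73 = 77
byte 5: (19 ^ 3d) ^ 73 = 24 ^ 73 = 57
byte 6: (c5 ^ 8d) ^ 20 = 48 ^ 20 = 68
byte 7: (89 ^ fa) ^ 70 = 73 ^ 70 = 03
byte 8: (e3 ^ 80) ^ 69 = 63 ^ 69 = 0a
byte 9: (94 ^ 4d) ^ 6e = d9 ^ 6e = b7
byte 10: (ff ^ ca) ^ 67 = 35 ^ 67 = 52
byte 11: (d2 ^ 65) ^ 20 = b7 ^ 20 = 97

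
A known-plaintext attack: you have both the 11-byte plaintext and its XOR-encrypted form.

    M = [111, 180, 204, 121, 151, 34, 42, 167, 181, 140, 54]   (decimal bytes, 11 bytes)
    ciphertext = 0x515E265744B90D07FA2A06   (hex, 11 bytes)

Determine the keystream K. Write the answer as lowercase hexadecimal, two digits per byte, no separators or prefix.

Since ciphertext = M ⊕ K, XORing both sides with M gives K = M ⊕ ciphertext.
6f XOR 51 = 3e
b4 XOR 5e = ea
cc XOR 26 = ea
79 XOR 57 = 2e
97 XOR 44 = d3
22 XOR b9 = 9b
2a XOR 0d = 27
a7 XOR 07 = a0
b5 XOR fa = 4f
8c XOR 2a = a6
36 XOR 06 = 30

3eeaea2ed39b27a04fa630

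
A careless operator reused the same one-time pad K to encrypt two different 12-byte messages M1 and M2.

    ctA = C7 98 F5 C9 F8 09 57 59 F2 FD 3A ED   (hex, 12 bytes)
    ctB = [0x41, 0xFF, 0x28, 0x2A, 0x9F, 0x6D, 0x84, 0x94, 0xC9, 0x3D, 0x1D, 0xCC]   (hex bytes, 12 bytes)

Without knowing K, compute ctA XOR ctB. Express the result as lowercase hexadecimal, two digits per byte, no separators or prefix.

ctA ⊕ ctB = (M1 ⊕ K) ⊕ (M2 ⊕ K) = M1 ⊕ M2 — the shared key cancels under XOR.
11000111 xor 01000001 = 10000110
10011000 xor 11111111 = 01100111
11110101 xor 00101000 = 11011101
11001001 xor 00101010 = 11100011
11111000 xor 10011111 = 01100111
00001001 xor 01101101 = 01100100
01010111 xor 10000100 = 11010011
01011001 xor 10010100 = 11001101
11110010 xor 11001001 = 00111011
11111101 xor 00111101 = 11000000
00111010 xor 00011101 = 00100111
11101101 xor 11001100 = 00100001

8667dde36764d3cd3bc02721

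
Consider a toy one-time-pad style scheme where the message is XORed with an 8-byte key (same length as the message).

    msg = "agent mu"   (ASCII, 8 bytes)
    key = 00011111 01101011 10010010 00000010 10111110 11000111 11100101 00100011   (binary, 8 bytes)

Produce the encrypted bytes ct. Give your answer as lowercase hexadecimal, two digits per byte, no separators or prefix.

7e0cf76ccae78856

XOR is its own inverse, so applying the key byte-wise gives the result directly.
 97 ⊕  31 = 126
103 ⊕ 107 =  12
101 ⊕ 146 = 247
110 ⊕   2 = 108
116 ⊕ 190 = 202
 32 ⊕ 199 = 231
109 ⊕ 229 = 136
117 ⊕  35 =  86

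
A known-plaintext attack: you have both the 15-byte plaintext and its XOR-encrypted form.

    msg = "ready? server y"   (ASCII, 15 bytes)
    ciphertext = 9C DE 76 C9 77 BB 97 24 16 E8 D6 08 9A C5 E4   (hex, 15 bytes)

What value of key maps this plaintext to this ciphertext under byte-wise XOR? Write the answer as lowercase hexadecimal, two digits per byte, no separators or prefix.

eebb17ad0e84b757739aa06de8e59d

Since ciphertext = msg ⊕ key, XORing both sides with msg gives key = msg ⊕ ciphertext.
byte 0: 72 XOR 9c = ee
byte 1: 65 XOR de = bb
byte 2: 61 XOR 76 = 17
byte 3: 64 XOR c9 = ad
byte 4: 79 XOR 77 = 0e
byte 5: 3f XOR bb = 84
byte 6: 20 XOR 97 = b7
byte 7: 73 XOR 24 = 57
byte 8: 65 XOR 16 = 73
byte 9: 72 XOR e8 = 9a
byte 10: 76 XOR d6 = a0
byte 11: 65 XOR 08 = 6d
byte 12: 72 XOR 9a = e8
byte 13: 20 XOR c5 = e5
byte 14: 79 XOR e4 = 9d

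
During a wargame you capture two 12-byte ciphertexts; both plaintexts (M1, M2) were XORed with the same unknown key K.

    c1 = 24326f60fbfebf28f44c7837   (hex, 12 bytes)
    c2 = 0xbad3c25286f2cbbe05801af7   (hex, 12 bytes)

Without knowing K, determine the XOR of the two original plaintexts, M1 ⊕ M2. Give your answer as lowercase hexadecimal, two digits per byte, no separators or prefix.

c1 ⊕ c2 = (M1 ⊕ K) ⊕ (M2 ⊕ K) = M1 ⊕ M2 — the shared key cancels under XOR.
byte 0: 24 ^ ba = 9e
byte 1: 32 ^ d3 = e1
byte 2: 6f ^ c2 = ad
byte 3: 60 ^ 52 = 32
byte 4: fb ^ 86 = 7d
byte 5: fe ^ f2 = 0c
byte 6: bf ^ cb = 74
byte 7: 28 ^ be = 96
byte 8: f4 ^ 05 = f1
byte 9: 4c ^ 80 = cc
byte 10: 78 ^ 1a = 62
byte 11: 37 ^ f7 = c0

9ee1ad327d0c7496f1cc62c0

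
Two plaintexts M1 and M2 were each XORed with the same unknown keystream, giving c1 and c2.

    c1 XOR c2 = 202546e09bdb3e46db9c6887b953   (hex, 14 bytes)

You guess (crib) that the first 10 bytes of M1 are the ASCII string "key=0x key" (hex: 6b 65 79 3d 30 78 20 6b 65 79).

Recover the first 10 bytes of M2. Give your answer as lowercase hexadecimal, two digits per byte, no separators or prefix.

4b403fddaba31e2dbee5

Since c1 ⊕ c2 = M1 ⊕ M2, XORing with the guessed M1 bytes yields the corresponding M2 bytes: M2 = (c1 ⊕ c2) ⊕ M1.
byte 0: 20 xor 6b = 4b
byte 1: 25 xor 65 = 40
byte 2: 46 xor 79 = 3f
byte 3: e0 xor 3d = dd
byte 4: 9b xor 30 = ab
byte 5: db xor 78 = a3
byte 6: 3e xor 20 = 1e
byte 7: 46 xor 6b = 2d
byte 8: db xor 65 = be
byte 9: 9c xor 79 = e5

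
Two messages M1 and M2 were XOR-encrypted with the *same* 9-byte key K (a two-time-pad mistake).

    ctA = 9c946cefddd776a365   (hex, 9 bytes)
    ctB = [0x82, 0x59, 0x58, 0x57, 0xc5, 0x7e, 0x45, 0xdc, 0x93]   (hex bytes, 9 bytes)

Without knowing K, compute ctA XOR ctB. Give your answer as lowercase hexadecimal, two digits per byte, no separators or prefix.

1ecd34b818a9337ff6

ctA ⊕ ctB = (M1 ⊕ K) ⊕ (M2 ⊕ K) = M1 ⊕ M2 — the shared key cancels under XOR.
byte 0: 9c xor 82 = 1e
byte 1: 94 xor 59 = cd
byte 2: 6c xor 58 = 34
byte 3: ef xor 57 = b8
byte 4: dd xor c5 = 18
byte 5: d7 xor 7e = a9
byte 6: 76 xor 45 = 33
byte 7: a3 xor dc = 7f
byte 8: 65 xor 93 = f6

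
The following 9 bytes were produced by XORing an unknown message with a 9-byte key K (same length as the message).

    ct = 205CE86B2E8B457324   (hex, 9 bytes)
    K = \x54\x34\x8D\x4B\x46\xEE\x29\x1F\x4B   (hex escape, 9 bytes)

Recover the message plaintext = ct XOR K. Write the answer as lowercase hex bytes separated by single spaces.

byte 0:  32 ⊕  84 = 116
byte 1:  92 ⊕  52 = 104
byte 2: 232 ⊕ 141 = 101
byte 3: 107 ⊕  75 =  32
byte 4:  46 ⊕  70 = 104
byte 5: 139 ⊕ 238 = 101
byte 6:  69 ⊕  41 = 108
byte 7: 115 ⊕  31 = 108
byte 8:  36 ⊕  75 = 111

74 68 65 20 68 65 6c 6c 6f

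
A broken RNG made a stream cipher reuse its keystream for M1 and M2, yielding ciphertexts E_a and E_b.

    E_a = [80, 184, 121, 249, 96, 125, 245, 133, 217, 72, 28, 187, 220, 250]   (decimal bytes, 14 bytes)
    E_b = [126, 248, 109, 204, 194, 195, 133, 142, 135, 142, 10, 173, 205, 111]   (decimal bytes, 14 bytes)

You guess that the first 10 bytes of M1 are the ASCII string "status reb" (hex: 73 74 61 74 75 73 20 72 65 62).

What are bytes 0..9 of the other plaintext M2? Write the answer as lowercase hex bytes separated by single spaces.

First, E_a ⊕ E_b = (M1 ⊕ K) ⊕ (M2 ⊕ K) = M1 ⊕ M2, so the key drops out. Then M2 = (M1 ⊕ M2) ⊕ M1 over the first 10 bytes.
byte 0: (50 ⊕ 7e) ⊕ 73 = 2e ⊕ 73 = 5d
byte 1: (b8 ⊕ f8) ⊕ 74 = 40 ⊕ 74 = 34
byte 2: (79 ⊕ 6d) ⊕ 61 = 14 ⊕ 61 = 75
byte 3: (f9 ⊕ cc) ⊕ 74 = 35 ⊕ 74 = 41
byte 4: (60 ⊕ c2) ⊕ 75 = a2 ⊕ 75 = d7
byte 5: (7d ⊕ c3) ⊕ 73 = be ⊕ 73 = cd
byte 6: (f5 ⊕ 85) ⊕ 20 = 70 ⊕ 20 = 50
byte 7: (85 ⊕ 8e) ⊕ 72 = 0b ⊕ 72 = 79
byte 8: (d9 ⊕ 87) ⊕ 65 = 5e ⊕ 65 = 3b
byte 9: (48 ⊕ 8e) ⊕ 62 = c6 ⊕ 62 = a4

5d 34 75 41 d7 cd 50 79 3b a4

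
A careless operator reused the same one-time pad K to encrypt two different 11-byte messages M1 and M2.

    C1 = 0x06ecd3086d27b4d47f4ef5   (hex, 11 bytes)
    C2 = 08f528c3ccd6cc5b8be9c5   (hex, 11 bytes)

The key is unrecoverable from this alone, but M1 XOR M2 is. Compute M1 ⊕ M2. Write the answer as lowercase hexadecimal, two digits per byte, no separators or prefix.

C1 ⊕ C2 = (M1 ⊕ K) ⊕ (M2 ⊕ K) = M1 ⊕ M2 — the shared key cancels under XOR.
00000110 ^ 00001000 = 00001110
11101100 ^ 11110101 = 00011001
11010011 ^ 00101000 = 11111011
00001000 ^ 11000011 = 11001011
01101101 ^ 11001100 = 10100001
00100111 ^ 11010110 = 11110001
10110100 ^ 11001100 = 01111000
11010100 ^ 01011011 = 10001111
01111111 ^ 10001011 = 11110100
01001110 ^ 11101001 = 10100111
11110101 ^ 11000101 = 00110000

0e19fbcba1f1788ff4a730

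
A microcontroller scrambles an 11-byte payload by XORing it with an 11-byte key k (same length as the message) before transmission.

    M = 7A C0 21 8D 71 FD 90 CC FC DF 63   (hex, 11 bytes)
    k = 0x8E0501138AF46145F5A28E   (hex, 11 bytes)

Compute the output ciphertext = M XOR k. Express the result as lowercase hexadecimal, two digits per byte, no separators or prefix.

f4c5209efb09f189097ded

XOR is its own inverse, so applying the key byte-wise gives the result directly.
byte 0: 7a ⊕ 8e = f4
byte 1: c0 ⊕ 05 = c5
byte 2: 21 ⊕ 01 = 20
byte 3: 8d ⊕ 13 = 9e
byte 4: 71 ⊕ 8a = fb
byte 5: fd ⊕ f4 = 09
byte 6: 90 ⊕ 61 = f1
byte 7: cc ⊕ 45 = 89
byte 8: fc ⊕ f5 = 09
byte 9: df ⊕ a2 = 7d
byte 10: 63 ⊕ 8e = ed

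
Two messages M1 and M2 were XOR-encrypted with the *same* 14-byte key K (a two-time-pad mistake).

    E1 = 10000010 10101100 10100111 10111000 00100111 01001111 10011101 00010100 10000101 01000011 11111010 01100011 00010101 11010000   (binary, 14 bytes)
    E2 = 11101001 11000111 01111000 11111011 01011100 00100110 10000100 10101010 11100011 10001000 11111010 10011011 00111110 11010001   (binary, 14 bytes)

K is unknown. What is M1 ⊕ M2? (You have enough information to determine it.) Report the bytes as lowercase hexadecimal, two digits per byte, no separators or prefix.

E1 ⊕ E2 = (M1 ⊕ K) ⊕ (M2 ⊕ K) = M1 ⊕ M2 — the shared key cancels under XOR.
130 ^ 233 = 107
172 ^ 199 = 107
167 ^ 120 = 223
184 ^ 251 =  67
 39 ^  92 = 123
 79 ^  38 = 105
157 ^ 132 =  25
 20 ^ 170 = 190
133 ^ 227 = 102
 67 ^ 136 = 203
250 ^ 250 =   0
 99 ^ 155 = 248
 21 ^  62 =  43
208 ^ 209 =   1

6b6bdf437b6919be66cb00f82b01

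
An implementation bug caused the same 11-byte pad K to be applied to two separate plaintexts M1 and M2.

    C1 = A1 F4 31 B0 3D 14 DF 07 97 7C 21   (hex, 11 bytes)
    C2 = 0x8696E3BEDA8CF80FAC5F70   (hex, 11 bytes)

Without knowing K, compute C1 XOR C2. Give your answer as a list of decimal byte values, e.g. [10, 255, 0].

C1 ⊕ C2 = (M1 ⊕ K) ⊕ (M2 ⊕ K) = M1 ⊕ M2 — the shared key cancels under XOR.
161 ⊕ 134 =  39
244 ⊕ 150 =  98
 49 ⊕ 227 = 210
176 ⊕ 190 =  14
 61 ⊕ 218 = 231
 20 ⊕ 140 = 152
223 ⊕ 248 =  39
  7 ⊕  15 =   8
151 ⊕ 172 =  59
124 ⊕  95 =  35
 33 ⊕ 112 =  81

[39, 98, 210, 14, 231, 152, 39, 8, 59, 35, 81]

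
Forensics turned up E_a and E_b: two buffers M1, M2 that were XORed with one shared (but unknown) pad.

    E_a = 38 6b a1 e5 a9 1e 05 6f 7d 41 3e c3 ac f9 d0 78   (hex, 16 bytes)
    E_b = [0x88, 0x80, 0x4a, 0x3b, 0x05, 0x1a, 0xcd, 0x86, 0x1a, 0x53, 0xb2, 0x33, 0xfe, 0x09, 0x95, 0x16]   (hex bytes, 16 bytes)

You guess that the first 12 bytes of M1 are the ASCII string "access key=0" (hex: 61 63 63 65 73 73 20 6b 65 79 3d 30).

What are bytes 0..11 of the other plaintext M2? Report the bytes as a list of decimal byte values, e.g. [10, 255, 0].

First, E_a ⊕ E_b = (M1 ⊕ K) ⊕ (M2 ⊕ K) = M1 ⊕ M2, so the key drops out. Then M2 = (M1 ⊕ M2) ⊕ M1 over the first 12 bytes.
byte 0: (38 ⊕ 88) ⊕ 61 = b0 ⊕ 61 = d1
byte 1: (6b ⊕ 80) ⊕ 63 = eb ⊕ 63 = 88
byte 2: (a1 ⊕ 4a) ⊕ 63 = eb ⊕ 63 = 88
byte 3: (e5 ⊕ 3b) ⊕ 65 = de ⊕ 65 = bb
byte 4: (a9 ⊕ 05) ⊕ 73 = ac ⊕ 73 = df
byte 5: (1e ⊕ 1a) ⊕ 73 = 04 ⊕ 73 = 77
byte 6: (05 ⊕ cd) ⊕ 20 = c8 ⊕ 20 = e8
byte 7: (6f ⊕ 86) ⊕ 6b = e9 ⊕ 6b = 82
byte 8: (7d ⊕ 1a) ⊕ 65 = 67 ⊕ 65 = 02
byte 9: (41 ⊕ 53) ⊕ 79 = 12 ⊕ 79 = 6b
byte 10: (3e ⊕ b2) ⊕ 3d = 8c ⊕ 3d = b1
byte 11: (c3 ⊕ 33) ⊕ 30 = f0 ⊕ 30 = c0

[209, 136, 136, 187, 223, 119, 232, 130, 2, 107, 177, 192]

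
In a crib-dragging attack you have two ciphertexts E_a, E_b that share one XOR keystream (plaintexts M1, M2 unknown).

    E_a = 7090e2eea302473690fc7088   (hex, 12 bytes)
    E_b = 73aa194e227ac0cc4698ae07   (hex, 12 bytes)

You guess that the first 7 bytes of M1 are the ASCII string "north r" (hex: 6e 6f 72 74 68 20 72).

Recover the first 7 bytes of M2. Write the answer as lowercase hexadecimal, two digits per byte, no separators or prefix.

First, E_a ⊕ E_b = (M1 ⊕ K) ⊕ (M2 ⊕ K) = M1 ⊕ M2, so the key drops out. Then M2 = (M1 ⊕ M2) ⊕ M1 over the first 7 bytes.
byte 0: (70 xor 73) xor 6e = 03 xor 6e = 6d
byte 1: (90 xor aa) xor 6f = 3a xor 6f = 55
byte 2: (e2 xor 19) xor 72 = fb xor 72 = 89
byte 3: (ee xor 4e) xor 74 = a0 xor 74 = d4
byte 4: (a3 xor 22) xor 68 = 81 xor 68 = e9
byte 5: (02 xor 7a) xor 20 = 78 xor 20 = 58
byte 6: (47 xor c0) xor 72 = 87 xor 72 = f5

6d5589d4e958f5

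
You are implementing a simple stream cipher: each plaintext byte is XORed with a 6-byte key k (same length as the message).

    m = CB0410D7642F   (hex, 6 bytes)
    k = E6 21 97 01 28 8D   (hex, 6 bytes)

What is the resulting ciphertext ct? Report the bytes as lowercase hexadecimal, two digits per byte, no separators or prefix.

2d2587d64ca2

XOR is its own inverse, so applying the key byte-wise gives the result directly.
203 ⊕ 230 =  45
  4 ⊕  33 =  37
 16 ⊕ 151 = 135
215 ⊕   1 = 214
100 ⊕  40 =  76
 47 ⊕ 141 = 162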